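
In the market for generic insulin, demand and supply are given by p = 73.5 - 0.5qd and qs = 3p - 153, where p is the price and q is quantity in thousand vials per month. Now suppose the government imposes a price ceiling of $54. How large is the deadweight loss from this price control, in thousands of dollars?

Rearranging demand gives qd = 147 - 2p. Without the control the market clears where 147 - 2p = 3p - 153, i.e. p* = 60 and q* = 27.
Since 54 < 60, the ceiling is binding.
At p = 54: qd = 147 - 2·54 = 39 and qs = 3·54 - 153 = 9.
Quantity traded falls to 9. At q = 9 the demand price is (147 - 9)/2 = 69 and the supply price is (153 + 9)/3 = 54.
Deadweight loss = ½ · (69 - 54) · (27 - 9) = ½ · 15 · 18 = 135.

135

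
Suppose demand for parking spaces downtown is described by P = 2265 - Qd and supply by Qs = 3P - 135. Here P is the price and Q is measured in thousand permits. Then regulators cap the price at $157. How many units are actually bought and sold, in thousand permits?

Rearranging demand gives Qd = 2265 - P. In a free market, 2265 - P = 3P - 135 gives the equilibrium P* = 600, Q* = 1665.
Since 157 < 600, the ceiling is binding.
At P = 157: Qd = 2265 - 157 = 2108 and Qs = 3·157 - 135 = 336.
The quantity actually transacted is the short side, supply: 336.

336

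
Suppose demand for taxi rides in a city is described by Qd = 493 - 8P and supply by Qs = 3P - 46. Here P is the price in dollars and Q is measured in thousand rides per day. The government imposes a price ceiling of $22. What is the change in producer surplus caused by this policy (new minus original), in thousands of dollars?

-1633.5

Equilibrium: 493 - 8P = 3P - 46, so 539 = 11P and P* = 49, Q* = 101.
Because the ceiling (22) lies below the market-clearing price, it is binding.
At P = 22: Qd = 493 - 8·22 = 317 and Qs = 3·22 - 46 = 20.
Producer surplus without the control is ½ · (49 - 46/3) · 101 = 10201/6.
With the ceiling, producers sell 20 units at 22, so PS = ½ · (22 - 46/3) · 20 = 200/3.
Change in producer surplus = 200/3 - 10201/6 = -1633.5.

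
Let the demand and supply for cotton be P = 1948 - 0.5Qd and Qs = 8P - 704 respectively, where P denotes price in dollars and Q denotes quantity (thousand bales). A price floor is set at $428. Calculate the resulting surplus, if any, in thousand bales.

Rearranging demand gives Qd = 3896 - 2P. Setting quantity demanded equal to quantity supplied, 3896 - 2P = 8P - 704, gives P* = 460 and Q* = 2976.
Since 428 is below P* = 460, the floor does not bind and the free-market outcome prevails.
Since the control does not bind, there is no surplus.

0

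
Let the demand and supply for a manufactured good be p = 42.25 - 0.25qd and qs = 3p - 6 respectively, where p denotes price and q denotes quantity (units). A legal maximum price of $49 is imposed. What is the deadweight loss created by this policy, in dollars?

0

Rearranging demand gives qd = 169 - 4p. Equilibrium: 169 - 4p = 3p - 6, so 175 = 7p and p* = 25, q* = 69.
The ceiling of 49 is above the equilibrium price 25, so it is not binding; the market clears at p* = 25, q* = 69.
Since the control does not bind, no trades are prevented and deadweight loss is zero.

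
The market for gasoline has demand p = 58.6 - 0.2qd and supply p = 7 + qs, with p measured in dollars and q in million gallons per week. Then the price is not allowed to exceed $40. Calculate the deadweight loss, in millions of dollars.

Rearranging demand gives qd = 293 - 5p; rearranging supply gives qs = p - 7. Without the control the market clears where 293 - 5p = p - 7, i.e. p* = 50 and q* = 43.
The ceiling of 40 is below the equilibrium price 50, so it binds.
At p = 40: qd = 293 - 5·40 = 93 and qs = 40 - 7 = 33.
Quantity traded falls to 33. At q = 33 the demand price is (293 - 33)/5 = 52 and the supply price is 7 + 33 = 40.
Deadweight loss = ½ · (52 - 40) · (43 - 33) = ½ · 12 · 10 = 60.

60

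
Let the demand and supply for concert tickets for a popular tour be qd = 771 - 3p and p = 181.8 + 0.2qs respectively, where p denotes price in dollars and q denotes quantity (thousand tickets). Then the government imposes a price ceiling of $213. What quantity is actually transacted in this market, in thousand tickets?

141

Rearranging supply gives qs = 5p - 909. Equilibrium: 771 - 3p = 5p - 909, so 1680 = 8p and p* = 210, q* = 141.
The ceiling of 213 is above the equilibrium price 210, so it is not binding; the market clears at p* = 210, q* = 141.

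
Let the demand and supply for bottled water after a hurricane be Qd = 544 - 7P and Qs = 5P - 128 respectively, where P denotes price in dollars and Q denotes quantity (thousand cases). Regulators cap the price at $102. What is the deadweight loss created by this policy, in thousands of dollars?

0

Setting quantity demanded equal to quantity supplied, 544 - 7P = 5P - 128, gives P* = 56 and Q* = 152.
Since 102 is above P* = 56, the ceiling does not bind and the free-market outcome prevails.
Since the control does not bind, no trades are prevented and deadweight loss is zero.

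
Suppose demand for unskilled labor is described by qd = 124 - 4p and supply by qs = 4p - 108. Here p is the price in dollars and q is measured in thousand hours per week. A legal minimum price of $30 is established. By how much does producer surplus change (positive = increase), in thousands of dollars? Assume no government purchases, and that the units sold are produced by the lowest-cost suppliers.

2

Equilibrium: 124 - 4p = 4p - 108, so 232 = 8p and p* = 29, q* = 8.
Because the floor (30) lies above the market-clearing price, it is binding.
At p = 30: qd = 124 - 4·30 = 4 and qs = 4·30 - 108 = 12.
Producer surplus without the control is ½ · (29 - 27) · 8 = 8.
With the floor, 4 units are sold at 30. The supply price at q = 4 is 28, so PS = ½ · [(30 - 27) + (30 - 28)] · 4 = 10.
Change in producer surplus = 10 - 8 = 2.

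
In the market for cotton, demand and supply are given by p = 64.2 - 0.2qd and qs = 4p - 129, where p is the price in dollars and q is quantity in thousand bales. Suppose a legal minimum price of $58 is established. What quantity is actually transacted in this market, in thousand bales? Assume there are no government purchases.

31

Rearranging demand gives qd = 321 - 5p. Without the control the market clears where 321 - 5p = 4p - 129, i.e. p* = 50 and q* = 71.
Since 58 > 50, the floor is binding.
At p = 58: qd = 321 - 5·58 = 31 and qs = 4·58 - 129 = 103.
The quantity actually transacted is the short side, demand: 31.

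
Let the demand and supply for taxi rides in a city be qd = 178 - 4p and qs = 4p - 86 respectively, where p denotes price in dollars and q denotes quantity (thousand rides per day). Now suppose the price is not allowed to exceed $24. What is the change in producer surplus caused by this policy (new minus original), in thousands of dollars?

Equilibrium: 178 - 4p = 4p - 86, so 264 = 8p and p* = 33, q* = 46.
Since 24 < 33, the ceiling is binding.
At p = 24: qd = 178 - 4·24 = 82 and qs = 4·24 - 86 = 10.
Producer surplus without the control is ½ · (33 - 21.5) · 46 = 264.5.
With the ceiling, producers sell 10 units at 24, so PS = ½ · (24 - 21.5) · 10 = 12.5.
Change in producer surplus = 12.5 - 264.5 = -252.

-252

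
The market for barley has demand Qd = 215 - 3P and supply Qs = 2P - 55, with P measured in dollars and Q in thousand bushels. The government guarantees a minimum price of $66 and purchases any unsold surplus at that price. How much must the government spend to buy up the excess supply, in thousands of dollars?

3960

Without the control the market clears where 215 - 3P = 2P - 55, i.e. P* = 54 and Q* = 53.
Because the floor (66) lies above the market-clearing price, it is binding.
At P = 66: Qd = 215 - 3·66 = 17 and Qs = 2·66 - 55 = 77.
Surplus = Qs - Qd = 60.
Government expenditure = surplus × support price = 60 × 66 = 3960.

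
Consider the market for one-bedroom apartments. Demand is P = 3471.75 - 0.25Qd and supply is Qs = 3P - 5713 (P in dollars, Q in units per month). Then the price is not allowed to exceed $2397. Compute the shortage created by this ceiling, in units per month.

2821

Rearranging demand gives Qd = 13887 - 4P. In a free market, 13887 - 4P = 3P - 5713 gives the equilibrium P* = 2800, Q* = 2687.
Because the ceiling (2397) lies below the market-clearing price, it is binding.
At P = 2397: Qd = 13887 - 4·2397 = 4299 and Qs = 3·2397 - 5713 = 1478.
Shortage = Qd - Qs = 4299 - 1478 = 2821.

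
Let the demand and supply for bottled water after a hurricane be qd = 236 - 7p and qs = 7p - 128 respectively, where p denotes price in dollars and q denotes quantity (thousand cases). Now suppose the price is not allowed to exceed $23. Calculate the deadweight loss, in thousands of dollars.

Equilibrium: 236 - 7p = 7p - 128, so 364 = 14p and p* = 26, q* = 54.
Since 23 < 26, the ceiling is binding.
At p = 23: qd = 236 - 7·23 = 75 and qs = 7·23 - 128 = 33.
Quantity traded falls to 33. At q = 33 the demand price is (236 - 33)/7 = 29 and the supply price is (128 + 33)/7 = 23.
Deadweight loss = ½ · (29 - 23) · (54 - 33) = ½ · 6 · 21 = 63.

63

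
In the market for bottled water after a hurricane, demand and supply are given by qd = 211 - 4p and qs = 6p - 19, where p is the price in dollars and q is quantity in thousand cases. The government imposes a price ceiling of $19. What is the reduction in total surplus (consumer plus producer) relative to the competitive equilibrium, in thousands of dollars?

In a free market, 211 - 4p = 6p - 19 gives the equilibrium p* = 23, q* = 119.
Because the ceiling (19) lies below the market-clearing price, it is binding.
At p = 19: qd = 211 - 4·19 = 135 and qs = 6·19 - 19 = 95.
Quantity traded falls to 95. At q = 95 the demand price is (211 - 95)/4 = 29 and the supply price is (19 + 95)/6 = 19.
Deadweight loss = ½ · (29 - 19) · (119 - 95) = ½ · 10 · 24 = 120.

120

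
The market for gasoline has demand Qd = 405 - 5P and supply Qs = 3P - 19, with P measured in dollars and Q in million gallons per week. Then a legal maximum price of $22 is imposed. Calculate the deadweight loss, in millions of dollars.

Setting quantity demanded equal to quantity supplied, 405 - 5P = 3P - 19, gives P* = 53 and Q* = 140.
Since 22 < 53, the ceiling is binding.
At P = 22: Qd = 405 - 5·22 = 295 and Qs = 3·22 - 19 = 47.
Quantity traded falls to 47. At Q = 47 the demand price is (405 - 47)/5 = 71.6 and the supply price is (19 + 47)/3 = 22.
Deadweight loss = ½ · (71.6 - 22) · (140 - 47) = ½ · 49.6 · 93 = 2306.4.

2306.4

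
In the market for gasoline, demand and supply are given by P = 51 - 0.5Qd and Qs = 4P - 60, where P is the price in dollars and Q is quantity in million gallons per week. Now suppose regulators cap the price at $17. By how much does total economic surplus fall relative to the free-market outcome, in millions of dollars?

600

Rearranging demand gives Qd = 102 - 2P. Equilibrium: 102 - 2P = 4P - 60, so 162 = 6P and P* = 27, Q* = 48.
The ceiling of 17 is below the equilibrium price 27, so it binds.
At P = 17: Qd = 102 - 2·17 = 68 and Qs = 4·17 - 60 = 8.
Quantity traded falls to 8. At Q = 8 the demand price is (102 - 8)/2 = 47 and the supply price is (60 + 8)/4 = 17.
Deadweight loss = ½ · (47 - 17) · (48 - 8) = ½ · 30 · 40 = 600.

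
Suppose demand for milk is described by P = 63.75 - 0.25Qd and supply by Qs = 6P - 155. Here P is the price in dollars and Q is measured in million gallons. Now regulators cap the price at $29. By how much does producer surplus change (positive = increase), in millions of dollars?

Rearranging demand gives Qd = 255 - 4P. Setting quantity demanded equal to quantity supplied, 255 - 4P = 6P - 155, gives P* = 41 and Q* = 91.
The ceiling of 29 is below the equilibrium price 41, so it binds.
At P = 29: Qd = 255 - 4·29 = 139 and Qs = 6·29 - 155 = 19.
Producer surplus without the control is ½ · (41 - 155/6) · 91 = 8281/12.
With the ceiling, producers sell 19 units at 29, so PS = ½ · (29 - 155/6) · 19 = 361/12.
Change in producer surplus = 361/12 - 8281/12 = -660.

-660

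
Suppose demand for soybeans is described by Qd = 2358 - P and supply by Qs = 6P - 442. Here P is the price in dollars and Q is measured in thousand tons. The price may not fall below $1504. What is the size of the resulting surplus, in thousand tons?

7728

Without the control the market clears where 2358 - P = 6P - 442, i.e. P* = 400 and Q* = 1958.
The floor of 1504 is above the equilibrium price 400, so it binds.
At P = 1504: Qd = 2358 - 1504 = 854 and Qs = 6·1504 - 442 = 8582.
Surplus = Qs - Qd = 8582 - 854 = 7728.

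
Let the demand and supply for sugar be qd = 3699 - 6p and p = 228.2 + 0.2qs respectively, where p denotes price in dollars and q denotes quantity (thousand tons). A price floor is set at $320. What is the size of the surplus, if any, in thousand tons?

0

Rearranging supply gives qs = 5p - 1141. Setting quantity demanded equal to quantity supplied, 3699 - 6p = 5p - 1141, gives p* = 440 and q* = 1059.
Since 320 is below p* = 440, the floor does not bind and the free-market outcome prevails.
Since the control does not bind, there is no surplus.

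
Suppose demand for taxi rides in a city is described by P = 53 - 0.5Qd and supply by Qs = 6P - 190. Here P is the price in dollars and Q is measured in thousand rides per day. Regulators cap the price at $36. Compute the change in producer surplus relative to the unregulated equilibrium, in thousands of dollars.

Rearranging demand gives Qd = 106 - 2P. Equilibrium: 106 - 2P = 6P - 190, so 296 = 8P and P* = 37, Q* = 32.
Since 36 < 37, the ceiling is binding.
At P = 36: Qd = 106 - 2·36 = 34 and Qs = 6·36 - 190 = 26.
Producer surplus without the control is ½ · (37 - 95/3) · 32 = 256/3.
With the ceiling, producers sell 26 units at 36, so PS = ½ · (36 - 95/3) · 26 = 169/3.
Change in producer surplus = 169/3 - 256/3 = -29.

-29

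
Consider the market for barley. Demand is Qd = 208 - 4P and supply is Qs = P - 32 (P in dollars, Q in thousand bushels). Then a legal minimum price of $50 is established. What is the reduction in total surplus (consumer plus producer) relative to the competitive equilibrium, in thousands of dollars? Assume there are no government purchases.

40

Equilibrium: 208 - 4P = P - 32, so 240 = 5P and P* = 48, Q* = 16.
The floor of 50 is above the equilibrium price 48, so it binds.
At P = 50: Qd = 208 - 4·50 = 8 and Qs = 50 - 32 = 18.
Quantity traded falls to 8. At Q = 8 the demand price is (208 - 8)/4 = 50 and the supply price is 32 + 8 = 40.
Deadweight loss = ½ · (50 - 40) · (16 - 8) = ½ · 10 · 8 = 40.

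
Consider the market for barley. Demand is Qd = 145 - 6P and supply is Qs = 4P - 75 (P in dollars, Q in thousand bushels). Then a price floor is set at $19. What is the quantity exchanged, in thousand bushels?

13

Setting quantity demanded equal to quantity supplied, 145 - 6P = 4P - 75, gives P* = 22 and Q* = 13.
The floor of 19 is below the equilibrium price 22, so it is not binding; the market clears at P* = 22, Q* = 13.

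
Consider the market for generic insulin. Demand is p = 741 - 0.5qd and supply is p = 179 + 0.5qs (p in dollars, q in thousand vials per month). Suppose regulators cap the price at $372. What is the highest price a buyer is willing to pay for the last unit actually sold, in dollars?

548

Rearranging demand gives qd = 1482 - 2p; rearranging supply gives qs = 2p - 358. Without the control the market clears where 1482 - 2p = 2p - 358, i.e. p* = 460 and q* = 562.
Because the ceiling (372) lies below the market-clearing price, it is binding.
At p = 372: qd = 1482 - 2·372 = 738 and qs = 2·372 - 358 = 386.
Only 386 units reach the market. On the demand curve, the marginal buyer's willingness to pay at q = 386 is (1482 - 386)/2 = 548.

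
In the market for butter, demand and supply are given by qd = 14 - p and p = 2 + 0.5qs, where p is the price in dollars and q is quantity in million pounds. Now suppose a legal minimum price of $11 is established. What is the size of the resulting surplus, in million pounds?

Rearranging supply gives qs = 2p - 4. Without the control the market clears where 14 - p = 2p - 4, i.e. p* = 6 and q* = 8.
Because the floor (11) lies above the market-clearing price, it is binding.
At p = 11: qd = 14 - 11 = 3 and qs = 2·11 - 4 = 18.
Surplus = qs - qd = 18 - 3 = 15.

15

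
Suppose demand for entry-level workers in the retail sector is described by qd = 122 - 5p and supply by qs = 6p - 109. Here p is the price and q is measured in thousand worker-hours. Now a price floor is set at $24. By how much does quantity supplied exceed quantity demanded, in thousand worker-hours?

33

Setting quantity demanded equal to quantity supplied, 122 - 5p = 6p - 109, gives p* = 21 and q* = 17.
Since 24 > 21, the floor is binding.
At p = 24: qd = 122 - 5·24 = 2 and qs = 6·24 - 109 = 35.
Surplus = qs - qd = 35 - 2 = 33.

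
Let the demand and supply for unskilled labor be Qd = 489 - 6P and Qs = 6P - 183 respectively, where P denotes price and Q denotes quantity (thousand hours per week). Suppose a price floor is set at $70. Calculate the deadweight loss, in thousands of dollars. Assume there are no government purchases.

1176

In a free market, 489 - 6P = 6P - 183 gives the equilibrium P* = 56, Q* = 153.
The floor of 70 is above the equilibrium price 56, so it binds.
At P = 70: Qd = 489 - 6·70 = 69 and Qs = 6·70 - 183 = 237.
Quantity traded falls to 69. At Q = 69 the demand price is (489 - 69)/6 = 70 and the supply price is (183 + 69)/6 = 42.
Deadweight loss = ½ · (70 - 42) · (153 - 69) = ½ · 28 · 84 = 1176.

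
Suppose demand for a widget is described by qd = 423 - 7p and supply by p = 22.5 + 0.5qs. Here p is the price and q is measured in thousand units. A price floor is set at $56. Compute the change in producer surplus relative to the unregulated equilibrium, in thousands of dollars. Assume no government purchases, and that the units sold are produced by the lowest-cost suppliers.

-72

Rearranging supply gives qs = 2p - 45. Without the control the market clears where 423 - 7p = 2p - 45, i.e. p* = 52 and q* = 59.
Because the floor (56) lies above the market-clearing price, it is binding.
At p = 56: qd = 423 - 7·56 = 31 and qs = 2·56 - 45 = 67.
Producer surplus without the control is ½ · (52 - 22.5) · 59 = 870.25.
With the floor, 31 units are sold at 56. The supply price at q = 31 is 38, so PS = ½ · [(56 - 22.5) + (56 - 38)] · 31 = 798.25.
Change in producer surplus = 798.25 - 870.25 = -72.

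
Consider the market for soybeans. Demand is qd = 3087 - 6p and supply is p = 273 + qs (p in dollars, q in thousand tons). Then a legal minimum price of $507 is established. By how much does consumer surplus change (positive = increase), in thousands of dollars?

-3402

Rearranging supply gives qs = p - 273. Setting quantity demanded equal to quantity supplied, 3087 - 6p = p - 273, gives p* = 480 and q* = 207.
The floor of 507 is above the equilibrium price 480, so it binds.
At p = 507: qd = 3087 - 6·507 = 45 and qs = 507 - 273 = 234.
Consumer surplus without the control is ½ · (514.5 - 480) · 207 = 3570.75.
With the floor, consumers buy 45 units at 507, so CS = ½ · (514.5 - 507) · 45 = 168.75.
Change in consumer surplus = 168.75 - 3570.75 = -3402.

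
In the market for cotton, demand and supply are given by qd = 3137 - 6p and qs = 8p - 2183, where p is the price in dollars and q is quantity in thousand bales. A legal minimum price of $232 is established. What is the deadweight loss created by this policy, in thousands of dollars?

Equilibrium: 3137 - 6p = 8p - 2183, so 5320 = 14p and p* = 380, q* = 857.
The floor of 232 is below the equilibrium price 380, so it is not binding; the market clears at p* = 380, q* = 857.
Since the control does not bind, no trades are prevented and deadweight loss is zero.

0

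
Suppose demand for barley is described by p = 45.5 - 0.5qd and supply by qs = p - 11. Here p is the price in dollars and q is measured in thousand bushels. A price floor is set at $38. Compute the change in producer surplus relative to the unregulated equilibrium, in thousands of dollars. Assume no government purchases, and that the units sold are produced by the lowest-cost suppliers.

28

Rearranging demand gives qd = 91 - 2p. In a free market, 91 - 2p = p - 11 gives the equilibrium p* = 34, q* = 23.
Because the floor (38) lies above the market-clearing price, it is binding.
At p = 38: qd = 91 - 2·38 = 15 and qs = 38 - 11 = 27.
Producer surplus without the control is ½ · (34 - 11) · 23 = 264.5.
With the floor, 15 units are sold at 38. The supply price at q = 15 is 26, so PS = ½ · [(38 - 11) + (38 - 26)] · 15 = 292.5.
Change in producer surplus = 292.5 - 264.5 = 28.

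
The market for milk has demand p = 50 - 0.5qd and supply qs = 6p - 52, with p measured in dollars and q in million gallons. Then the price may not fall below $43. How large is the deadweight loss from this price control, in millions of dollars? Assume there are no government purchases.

Rearranging demand gives qd = 100 - 2p. Setting quantity demanded equal to quantity supplied, 100 - 2p = 6p - 52, gives p* = 19 and q* = 62.
Because the floor (43) lies above the market-clearing price, it is binding.
At p = 43: qd = 100 - 2·43 = 14 and qs = 6·43 - 52 = 206.
Quantity traded falls to 14. At q = 14 the demand price is (100 - 14)/2 = 43 and the supply price is (52 + 14)/6 = 11.
Deadweight loss = ½ · (43 - 11) · (62 - 14) = ½ · 32 · 48 = 768.

768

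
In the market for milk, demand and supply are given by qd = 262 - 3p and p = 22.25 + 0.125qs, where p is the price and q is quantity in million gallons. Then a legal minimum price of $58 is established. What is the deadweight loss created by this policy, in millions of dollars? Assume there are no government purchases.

668.25

Rearranging supply gives qs = 8p - 178. Equilibrium: 262 - 3p = 8p - 178, so 440 = 11p and p* = 40, q* = 142.
Since 58 > 40, the floor is binding.
At p = 58: qd = 262 - 3·58 = 88 and qs = 8·58 - 178 = 286.
Quantity traded falls to 88. At q = 88 the demand price is (262 - 88)/3 = 58 and the supply price is (178 + 88)/8 = 33.25.
Deadweight loss = ½ · (58 - 33.25) · (142 - 88) = ½ · 24.75 · 54 = 668.25.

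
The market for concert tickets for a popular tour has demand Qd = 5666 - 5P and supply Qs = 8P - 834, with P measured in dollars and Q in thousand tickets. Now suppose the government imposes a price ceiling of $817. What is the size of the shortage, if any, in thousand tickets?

0

Without the control the market clears where 5666 - 5P = 8P - 834, i.e. P* = 500 and Q* = 3166.
Since 817 is above P* = 500, the ceiling does not bind and the free-market outcome prevails.
Since the control does not bind, there is no shortage.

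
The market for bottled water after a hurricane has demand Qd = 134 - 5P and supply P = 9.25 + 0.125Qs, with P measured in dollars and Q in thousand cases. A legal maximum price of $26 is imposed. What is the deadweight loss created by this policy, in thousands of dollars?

0

Rearranging supply gives Qs = 8P - 74. Equilibrium: 134 - 5P = 8P - 74, so 208 = 13P and P* = 16, Q* = 54.
Since 26 is above P* = 16, the ceiling does not bind and the free-market outcome prevails.
Since the control does not bind, no trades are prevented and deadweight loss is zero.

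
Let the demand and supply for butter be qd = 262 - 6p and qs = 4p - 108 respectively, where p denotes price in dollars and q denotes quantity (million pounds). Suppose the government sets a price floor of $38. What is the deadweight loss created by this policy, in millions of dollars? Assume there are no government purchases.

7.5

Equilibrium: 262 - 6p = 4p - 108, so 370 = 10p and p* = 37, q* = 40.
Because the floor (38) lies above the market-clearing price, it is binding.
At p = 38: qd = 262 - 6·38 = 34 and qs = 4·38 - 108 = 44.
Quantity traded falls to 34. At q = 34 the demand price is (262 - 34)/6 = 38 and the supply price is (108 + 34)/4 = 35.5.
Deadweight loss = ½ · (38 - 35.5) · (40 - 34) = ½ · 2.5 · 6 = 7.5.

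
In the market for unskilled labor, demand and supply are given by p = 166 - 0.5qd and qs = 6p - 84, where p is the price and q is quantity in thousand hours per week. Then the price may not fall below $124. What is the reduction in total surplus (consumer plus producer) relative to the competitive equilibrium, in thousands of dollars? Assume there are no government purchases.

Rearranging demand gives qd = 332 - 2p. Equilibrium: 332 - 2p = 6p - 84, so 416 = 8p and p* = 52, q* = 228.
Because the floor (124) lies above the market-clearing price, it is binding.
At p = 124: qd = 332 - 2·124 = 84 and qs = 6·124 - 84 = 660.
Quantity traded falls to 84. At q = 84 the demand price is (332 - 84)/2 = 124 and the supply price is (84 + 84)/6 = 28.
Deadweight loss = ½ · (124 - 28) · (228 - 84) = ½ · 96 · 144 = 6912.

6912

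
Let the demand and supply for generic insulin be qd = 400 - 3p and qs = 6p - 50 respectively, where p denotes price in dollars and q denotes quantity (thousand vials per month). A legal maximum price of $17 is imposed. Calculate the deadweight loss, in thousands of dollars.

In a free market, 400 - 3p = 6p - 50 gives the equilibrium p* = 50, q* = 250.
Because the ceiling (17) lies below the market-clearing price, it is binding.
At p = 17: qd = 400 - 3·17 = 349 and qs = 6·17 - 50 = 52.
Quantity traded falls to 52. At q = 52 the demand price is (400 - 52)/3 = 116 and the supply price is (50 + 52)/6 = 17.
Deadweight loss = ½ · (116 - 17) · (250 - 52) = ½ · 99 · 198 = 9801.

9801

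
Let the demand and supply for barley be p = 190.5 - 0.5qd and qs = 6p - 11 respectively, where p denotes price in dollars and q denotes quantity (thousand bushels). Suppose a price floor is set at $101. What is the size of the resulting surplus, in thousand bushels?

Rearranging demand gives qd = 381 - 2p. In a free market, 381 - 2p = 6p - 11 gives the equilibrium p* = 49, q* = 283.
Since 101 > 49, the floor is binding.
At p = 101: qd = 381 - 2·101 = 179 and qs = 6·101 - 11 = 595.
Surplus = qs - qd = 595 - 179 = 416.

416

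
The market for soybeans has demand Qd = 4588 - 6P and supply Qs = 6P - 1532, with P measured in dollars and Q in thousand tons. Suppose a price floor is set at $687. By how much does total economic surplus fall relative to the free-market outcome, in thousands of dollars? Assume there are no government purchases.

In a free market, 4588 - 6P = 6P - 1532 gives the equilibrium P* = 510, Q* = 1528.
The floor of 687 is above the equilibrium price 510, so it binds.
At P = 687: Qd = 4588 - 6·687 = 466 and Qs = 6·687 - 1532 = 2590.
Quantity traded falls to 466. At Q = 466 the demand price is (4588 - 466)/6 = 687 and the supply price is (1532 + 466)/6 = 333.
Deadweight loss = ½ · (687 - 333) · (1528 - 466) = ½ · 354 · 1062 = 187974.

187974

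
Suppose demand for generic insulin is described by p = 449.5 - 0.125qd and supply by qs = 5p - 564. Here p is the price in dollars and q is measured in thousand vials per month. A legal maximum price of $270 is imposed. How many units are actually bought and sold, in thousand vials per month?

Rearranging demand gives qd = 3596 - 8p. Equilibrium: 3596 - 8p = 5p - 564, so 4160 = 13p and p* = 320, q* = 1036.
Because the ceiling (270) lies below the market-clearing price, it is binding.
At p = 270: qd = 3596 - 8·270 = 1436 and qs = 5·270 - 564 = 786.
The quantity actually transacted is the short side, supply: 786.

786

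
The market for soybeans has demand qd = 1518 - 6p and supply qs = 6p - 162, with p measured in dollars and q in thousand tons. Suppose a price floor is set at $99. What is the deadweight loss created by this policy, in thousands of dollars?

0

Without the control the market clears where 1518 - 6p = 6p - 162, i.e. p* = 140 and q* = 678.
Since 99 is below p* = 140, the floor does not bind and the free-market outcome prevails.
Since the control does not bind, no trades are prevented and deadweight loss is zero.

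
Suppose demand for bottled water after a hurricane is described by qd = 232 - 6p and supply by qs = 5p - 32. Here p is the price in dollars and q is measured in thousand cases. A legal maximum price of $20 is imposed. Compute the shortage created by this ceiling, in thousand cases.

44

In a free market, 232 - 6p = 5p - 32 gives the equilibrium p* = 24, q* = 88.
Because the ceiling (20) lies below the market-clearing price, it is binding.
At p = 20: qd = 232 - 6·20 = 112 and qs = 5·20 - 32 = 68.
Shortage = qd - qs = 112 - 68 = 44.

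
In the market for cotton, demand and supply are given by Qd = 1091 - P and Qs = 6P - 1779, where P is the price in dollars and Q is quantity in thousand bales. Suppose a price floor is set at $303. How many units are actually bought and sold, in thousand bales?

Without the control the market clears where 1091 - P = 6P - 1779, i.e. P* = 410 and Q* = 681.
The floor of 303 is below the equilibrium price 410, so it is not binding; the market clears at P* = 410, Q* = 681.

681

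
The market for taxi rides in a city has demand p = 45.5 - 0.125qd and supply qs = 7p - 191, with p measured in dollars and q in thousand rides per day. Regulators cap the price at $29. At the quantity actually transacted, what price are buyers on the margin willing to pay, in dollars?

Rearranging demand gives qd = 364 - 8p. In a free market, 364 - 8p = 7p - 191 gives the equilibrium p* = 37, q* = 68.
Since 29 < 37, the ceiling is binding.
At p = 29: qd = 364 - 8·29 = 132 and qs = 7·29 - 191 = 12.
Only 12 units reach the market. On the demand curve, the marginal buyer's willingness to pay at q = 12 is (364 - 12)/8 = 44.

44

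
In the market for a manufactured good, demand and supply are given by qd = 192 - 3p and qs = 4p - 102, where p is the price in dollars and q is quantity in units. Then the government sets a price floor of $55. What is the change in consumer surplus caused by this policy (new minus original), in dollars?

-604.5

Equilibrium: 192 - 3p = 4p - 102, so 294 = 7p and p* = 42, q* = 66.
The floor of 55 is above the equilibrium price 42, so it binds.
At p = 55: qd = 192 - 3·55 = 27 and qs = 4·55 - 102 = 118.
Consumer surplus without the control is ½ · (64 - 42) · 66 = 726.
With the floor, consumers buy 27 units at 55, so CS = ½ · (64 - 55) · 27 = 121.5.
Change in consumer surplus = 121.5 - 726 = -604.5.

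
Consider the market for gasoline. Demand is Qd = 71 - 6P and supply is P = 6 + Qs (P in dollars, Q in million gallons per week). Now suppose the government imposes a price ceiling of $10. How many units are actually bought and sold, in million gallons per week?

Rearranging supply gives Qs = P - 6. Without the control the market clears where 71 - 6P = P - 6, i.e. P* = 11 and Q* = 5.
Since 10 < 11, the ceiling is binding.
At P = 10: Qd = 71 - 6·10 = 11 and Qs = 10 - 6 = 4.
The quantity actually transacted is the short side, supply: 4.

4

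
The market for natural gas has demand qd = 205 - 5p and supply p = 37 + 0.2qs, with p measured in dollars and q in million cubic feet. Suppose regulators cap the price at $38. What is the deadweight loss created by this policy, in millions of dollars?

Rearranging supply gives qs = 5p - 185. Setting quantity demanded equal to quantity supplied, 205 - 5p = 5p - 185, gives p* = 39 and q* = 10.
The ceiling of 38 is below the equilibrium price 39, so it binds.
At p = 38: qd = 205 - 5·38 = 15 and qs = 5·38 - 185 = 5.
Quantity traded falls to 5. At q = 5 the demand price is (205 - 5)/5 = 40 and the supply price is (185 + 5)/5 = 38.
Deadweight loss = ½ · (40 - 38) · (10 - 5) = ½ · 2 · 5 = 5.

5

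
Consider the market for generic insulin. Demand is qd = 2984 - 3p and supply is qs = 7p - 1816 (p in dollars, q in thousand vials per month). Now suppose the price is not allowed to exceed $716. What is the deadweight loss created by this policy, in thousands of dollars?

0

In a free market, 2984 - 3p = 7p - 1816 gives the equilibrium p* = 480, q* = 1544.
The ceiling of 716 is above the equilibrium price 480, so it is not binding; the market clears at p* = 480, q* = 1544.
Since the control does not bind, no trades are prevented and deadweight loss is zero.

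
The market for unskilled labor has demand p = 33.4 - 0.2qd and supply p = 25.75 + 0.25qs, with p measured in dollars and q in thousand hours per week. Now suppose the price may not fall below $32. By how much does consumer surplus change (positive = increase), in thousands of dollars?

Rearranging demand gives qd = 167 - 5p; rearranging supply gives qs = 4p - 103. Setting quantity demanded equal to quantity supplied, 167 - 5p = 4p - 103, gives p* = 30 and q* = 17.
The floor of 32 is above the equilibrium price 30, so it binds.
At p = 32: qd = 167 - 5·32 = 7 and qs = 4·32 - 103 = 25.
Consumer surplus without the control is ½ · (33.4 - 30) · 17 = 28.9.
With the floor, consumers buy 7 units at 32, so CS = ½ · (33.4 - 32) · 7 = 4.9.
Change in consumer surplus = 4.9 - 28.9 = -24.

-24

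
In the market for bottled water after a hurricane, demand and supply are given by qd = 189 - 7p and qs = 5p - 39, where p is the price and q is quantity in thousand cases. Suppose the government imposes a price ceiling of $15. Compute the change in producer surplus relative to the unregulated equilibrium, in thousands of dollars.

-184

In a free market, 189 - 7p = 5p - 39 gives the equilibrium p* = 19, q* = 56.
Since 15 < 19, the ceiling is binding.
At p = 15: qd = 189 - 7·15 = 84 and qs = 5·15 - 39 = 36.
Producer surplus without the control is ½ · (19 - 7.8) · 56 = 313.6.
With the ceiling, producers sell 36 units at 15, so PS = ½ · (15 - 7.8) · 36 = 129.6.
Change in producer surplus = 129.6 - 313.6 = -184.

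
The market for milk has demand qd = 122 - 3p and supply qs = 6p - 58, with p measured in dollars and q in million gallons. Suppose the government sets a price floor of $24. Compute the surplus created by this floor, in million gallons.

36

Setting quantity demanded equal to quantity supplied, 122 - 3p = 6p - 58, gives p* = 20 and q* = 62.
Since 24 > 20, the floor is binding.
At p = 24: qd = 122 - 3·24 = 50 and qs = 6·24 - 58 = 86.
Surplus = qs - qd = 86 - 50 = 36.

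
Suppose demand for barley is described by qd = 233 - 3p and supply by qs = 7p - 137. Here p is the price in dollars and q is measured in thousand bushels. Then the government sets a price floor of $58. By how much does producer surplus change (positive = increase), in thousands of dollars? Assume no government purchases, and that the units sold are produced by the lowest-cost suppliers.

In a free market, 233 - 3p = 7p - 137 gives the equilibrium p* = 37, q* = 122.
Because the floor (58) lies above the market-clearing price, it is binding.
At p = 58: qd = 233 - 3·58 = 59 and qs = 7·58 - 137 = 269.
Producer surplus without the control is ½ · (37 - 137/7) · 122 = 7442/7.
With the floor, 59 units are sold at 58. The supply price at q = 59 is 28, so PS = ½ · [(58 - 137/7) + (58 - 28)] · 59 = 28261/14.
Change in producer surplus = 28261/14 - 7442/7 = 955.5.

955.5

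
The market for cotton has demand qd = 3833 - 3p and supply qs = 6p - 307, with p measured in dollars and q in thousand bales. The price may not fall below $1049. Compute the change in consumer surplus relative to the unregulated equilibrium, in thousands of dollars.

-924435.5

Setting quantity demanded equal to quantity supplied, 3833 - 3p = 6p - 307, gives p* = 460 and q* = 2453.
The floor of 1049 is above the equilibrium price 460, so it binds.
At p = 1049: qd = 3833 - 3·1049 = 686 and qs = 6·1049 - 307 = 5987.
Consumer surplus without the control is ½ · (3833/3 - 460) · 2453 = 6017209/6.
With the floor, consumers buy 686 units at 1049, so CS = ½ · (3833/3 - 1049) · 686 = 235298/3.
Change in consumer surplus = 235298/3 - 6017209/6 = -924435.5.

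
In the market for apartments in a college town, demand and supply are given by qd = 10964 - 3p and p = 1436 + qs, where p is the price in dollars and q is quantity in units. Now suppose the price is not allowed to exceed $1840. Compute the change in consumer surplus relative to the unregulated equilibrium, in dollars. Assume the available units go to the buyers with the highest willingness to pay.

244440

Rearranging supply gives qs = p - 1436. Equilibrium: 10964 - 3p = p - 1436, so 12400 = 4p and p* = 3100, q* = 1664.
Since 1840 < 3100, the ceiling is binding.
At p = 1840: qd = 10964 - 3·1840 = 5444 and qs = 1840 - 1436 = 404.
Consumer surplus without the control is ½ · (10964/3 - 3100) · 1664 = 1384448/3.
With the ceiling, 404 units are sold at 1840 (assume they go to the highest-value buyers). The demand price at q = 404 is 3520, so CS = ½ · [(10964/3 - 1840) + (3520 - 1840)] · 404 = 2117768/3.
Change in consumer surplus = 2117768/3 - 1384448/3 = 244440.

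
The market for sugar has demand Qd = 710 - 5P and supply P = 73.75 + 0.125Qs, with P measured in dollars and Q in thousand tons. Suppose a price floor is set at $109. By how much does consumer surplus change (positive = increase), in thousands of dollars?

-1687.5

Rearranging supply gives Qs = 8P - 590. Equilibrium: 710 - 5P = 8P - 590, so 1300 = 13P and P* = 100, Q* = 210.
The floor of 109 is above the equilibrium price 100, so it binds.
At P = 109: Qd = 710 - 5·109 = 165 and Qs = 8·109 - 590 = 282.
Consumer surplus without the control is ½ · (142 - 100) · 210 = 4410.
With the floor, consumers buy 165 units at 109, so CS = ½ · (142 - 109) · 165 = 2722.5.
Change in consumer surplus = 2722.5 - 4410 = -1687.5.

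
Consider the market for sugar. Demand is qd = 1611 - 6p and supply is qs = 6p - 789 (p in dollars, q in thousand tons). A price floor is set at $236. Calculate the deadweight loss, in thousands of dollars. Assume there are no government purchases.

7776

Without the control the market clears where 1611 - 6p = 6p - 789, i.e. p* = 200 and q* = 411.
Because the floor (236) lies above the market-clearing price, it is binding.
At p = 236: qd = 1611 - 6·236 = 195 and qs = 6·236 - 789 = 627.
Quantity traded falls to 195. At q = 195 the demand price is (1611 - 195)/6 = 236 and the supply price is (789 + 195)/6 = 164.
Deadweight loss = ½ · (236 - 164) · (411 - 195) = ½ · 72 · 216 = 7776.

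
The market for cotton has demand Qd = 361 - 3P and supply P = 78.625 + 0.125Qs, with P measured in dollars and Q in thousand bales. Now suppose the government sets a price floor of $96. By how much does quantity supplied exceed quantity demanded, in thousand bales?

Rearranging supply gives Qs = 8P - 629. Equilibrium: 361 - 3P = 8P - 629, so 990 = 11P and P* = 90, Q* = 91.
Since 96 > 90, the floor is binding.
At P = 96: Qd = 361 - 3·96 = 73 and Qs = 8·96 - 629 = 139.
Surplus = Qs - Qd = 139 - 73 = 66.

66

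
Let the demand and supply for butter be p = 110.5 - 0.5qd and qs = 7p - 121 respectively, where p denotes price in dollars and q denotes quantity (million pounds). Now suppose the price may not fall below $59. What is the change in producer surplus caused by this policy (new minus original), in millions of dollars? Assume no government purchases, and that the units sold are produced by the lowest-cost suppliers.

2037

Rearranging demand gives qd = 221 - 2p. Setting quantity demanded equal to quantity supplied, 221 - 2p = 7p - 121, gives p* = 38 and q* = 145.
Because the floor (59) lies above the market-clearing price, it is binding.
At p = 59: qd = 221 - 2·59 = 103 and qs = 7·59 - 121 = 292.
Producer surplus without the control is ½ · (38 - 121/7) · 145 = 21025/14.
With the floor, 103 units are sold at 59. The supply price at q = 103 is 32, so PS = ½ · [(59 - 121/7) + (59 - 32)] · 103 = 49543/14.
Change in producer surplus = 49543/14 - 21025/14 = 2037.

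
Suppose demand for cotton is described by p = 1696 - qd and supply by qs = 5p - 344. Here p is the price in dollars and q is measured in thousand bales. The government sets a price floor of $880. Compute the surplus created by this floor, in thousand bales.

3240

Rearranging demand gives qd = 1696 - p. Without the control the market clears where 1696 - p = 5p - 344, i.e. p* = 340 and q* = 1356.
Since 880 > 340, the floor is binding.
At p = 880: qd = 1696 - 880 = 816 and qs = 5·880 - 344 = 4056.
Surplus = qs - qd = 4056 - 816 = 3240.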